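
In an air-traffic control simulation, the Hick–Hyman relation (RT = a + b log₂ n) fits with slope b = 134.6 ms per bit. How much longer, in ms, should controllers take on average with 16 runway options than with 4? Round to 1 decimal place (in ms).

Only the slope matters, since a is common to both: ΔRT = b·log₂(n₂/n₁).
log₂(16) − log₂(4) = log₂(16/4) = log₂(4) = 2.
ΔRT = 134.6 × 2.0000 = 269.200 ms.

269.2 ms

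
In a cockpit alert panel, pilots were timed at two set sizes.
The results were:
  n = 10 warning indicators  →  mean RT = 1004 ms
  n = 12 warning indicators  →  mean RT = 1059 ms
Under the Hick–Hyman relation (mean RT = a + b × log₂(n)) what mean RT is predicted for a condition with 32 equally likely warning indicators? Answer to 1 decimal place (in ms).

1354.9 ms

Fit slope and intercept:
  b = (1059 − 1004) / (log₂ 12 − log₂ 10) = 55 / (3.5850 − 3.3219) = 209.098 ms/bit
  a = 1004 − 209.098 × 3.3219 = 309.391 ms
Then RT(32) = 309.391 + 209.098 × log₂ 32 = 309.391 + 209.098 × 5 ≈ 1354.882 ms.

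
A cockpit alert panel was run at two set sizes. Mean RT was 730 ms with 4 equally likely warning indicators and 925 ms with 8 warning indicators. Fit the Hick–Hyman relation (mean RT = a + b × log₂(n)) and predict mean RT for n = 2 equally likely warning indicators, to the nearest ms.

535 ms

Solve the two-equation system in a and b:
  b = (925 − 730) / (log₂ 8 − log₂ 4) = 195 / (3 − 2) = 195 ms/bit
  a = 730 − 195 × 2 = 340 ms
Then RT(2) = 340 + 195 × log₂ 2 = 340 + 195 × 1 ≈ 535.000 ms.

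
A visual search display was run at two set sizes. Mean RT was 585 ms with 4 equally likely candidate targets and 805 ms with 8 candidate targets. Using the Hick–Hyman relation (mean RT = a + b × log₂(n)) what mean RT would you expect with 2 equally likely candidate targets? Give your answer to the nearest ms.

365 ms

Fit slope and intercept:
  b = (805 − 585) / (log₂ 8 − log₂ 4) = 220 / (3 − 2) = 220 ms/bit
  a = 585 − 220 × 2 = 145 ms
Then RT(2) = 145 + 220 × log₂ 2 = 145 + 220 × 1 ≈ 365.000 ms.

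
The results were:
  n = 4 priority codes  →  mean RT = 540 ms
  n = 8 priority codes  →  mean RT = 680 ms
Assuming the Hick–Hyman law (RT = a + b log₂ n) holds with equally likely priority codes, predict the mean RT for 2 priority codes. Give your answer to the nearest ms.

Fit slope and intercept:
  b = (680 − 540) / (log₂ 8 − log₂ 4) = 140 / (3 − 2) = 140 ms/bit
  a = 540 − 140 × 2 = 260 ms
Then RT(2) = 260 + 140 × log₂ 2 = 260 + 140 × 1 ≈ 400.000 ms.

400 ms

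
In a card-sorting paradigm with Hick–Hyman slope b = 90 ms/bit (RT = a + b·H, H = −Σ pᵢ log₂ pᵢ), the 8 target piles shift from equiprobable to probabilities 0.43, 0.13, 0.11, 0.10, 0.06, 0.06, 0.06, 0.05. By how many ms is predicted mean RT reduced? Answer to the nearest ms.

42 ms

Equiprobable entropy H₀ = log₂ 8 = 3.0000 bits.
Skewed entropy H = −Σ pᵢ log₂ pᵢ = 2.5354 bits.
ΔRT = b·(H₀ − H) = 90 × 0.4646 = 41.82 ms.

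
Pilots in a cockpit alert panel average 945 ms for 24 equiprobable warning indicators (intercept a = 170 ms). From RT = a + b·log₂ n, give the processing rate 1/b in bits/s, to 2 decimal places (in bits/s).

Choice component = 945 − 170 = 775 ms over log₂(24) = 4.5850 bits.
b = 775 / 4.5850 = 169.031 ms/bit, so 1/b = 5.916 bits/s.

5.92 bits/s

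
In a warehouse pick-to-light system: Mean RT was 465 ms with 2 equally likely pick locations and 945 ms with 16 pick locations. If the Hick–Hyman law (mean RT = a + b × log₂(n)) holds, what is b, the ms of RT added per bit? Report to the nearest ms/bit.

160 ms/bit

The slope on a log₂ axis is (945 − 465) / (4 − 1) = 160 ms/bit.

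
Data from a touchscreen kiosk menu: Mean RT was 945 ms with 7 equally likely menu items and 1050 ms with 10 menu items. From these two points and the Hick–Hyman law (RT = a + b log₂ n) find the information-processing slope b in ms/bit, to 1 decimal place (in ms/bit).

204.1 ms/bit

Slope: b = (1050 − 945) / (log₂ 10 − log₂ 7) = 105/0.5146 = 204.053 ms/bit.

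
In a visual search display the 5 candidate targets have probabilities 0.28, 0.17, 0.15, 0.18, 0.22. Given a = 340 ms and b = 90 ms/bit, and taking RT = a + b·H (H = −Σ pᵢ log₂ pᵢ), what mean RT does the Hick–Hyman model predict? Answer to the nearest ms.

546 ms

H = 0.28·log₂(1/0.28) + 0.17·log₂(1/0.17) + 0.15·log₂(1/0.15) + 0.18·log₂(1/0.18) + 0.22·log₂(1/0.22) = 2.2852 bits.
RT = 340 + 90 × 2.2852 = 545.67 ms.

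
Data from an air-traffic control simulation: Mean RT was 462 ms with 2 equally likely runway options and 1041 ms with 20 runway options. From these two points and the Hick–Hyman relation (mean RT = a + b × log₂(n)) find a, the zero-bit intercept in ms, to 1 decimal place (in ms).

287.7 ms

The slope on a log₂ axis is (1041 − 462) / (4.3219 − 1) = 174.296 ms/bit.
a = RT₁ − b·log₂ n₁ = 462 − 174.296 × 1 = 287.704 ms.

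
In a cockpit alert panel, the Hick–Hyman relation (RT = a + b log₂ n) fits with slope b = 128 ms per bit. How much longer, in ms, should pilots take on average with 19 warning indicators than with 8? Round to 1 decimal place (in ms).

159.7 ms

ΔRT = (a + b log₂ n₂) − (a + b log₂ n₁) = b·(log₂ n₂ − log₂ n₁).
log₂(19) − log₂(8) = 4.2479 − 3 = 1.2479.
ΔRT = 128 × 1.2479 = 159.735 ms.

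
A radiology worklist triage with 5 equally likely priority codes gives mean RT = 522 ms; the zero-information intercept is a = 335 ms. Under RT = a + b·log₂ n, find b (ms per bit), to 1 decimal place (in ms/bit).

5 alternatives carry log₂ 5 = 2.3219 bits; the choice cost is 522 − 335 = 187 ms, so b = 187/2.3219 = 80.537 ms/bit.

80.5 ms/bit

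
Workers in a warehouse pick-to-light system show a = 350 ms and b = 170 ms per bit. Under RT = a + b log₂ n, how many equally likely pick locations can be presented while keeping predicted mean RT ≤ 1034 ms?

16

Set 350 + 170·log₂ n ≤ 1034 → log₂ n ≤ (1034 − 350)/170 = 4.0235.
So n ≤ 2^4.0235 = 16.263; the largest integer n is 16.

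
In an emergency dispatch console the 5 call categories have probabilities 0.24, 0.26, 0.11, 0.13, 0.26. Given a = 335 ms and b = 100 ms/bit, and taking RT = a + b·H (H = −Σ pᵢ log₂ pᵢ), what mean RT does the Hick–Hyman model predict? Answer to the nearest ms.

H = 0.24·log₂(1/0.24) + 0.26·log₂(1/0.26) + 0.11·log₂(1/0.11) + 0.13·log₂(1/0.13) + 0.26·log₂(1/0.26) = 2.2376 bits.
RT = 335 + 100 × 2.2376 = 558.76 ms.

559 ms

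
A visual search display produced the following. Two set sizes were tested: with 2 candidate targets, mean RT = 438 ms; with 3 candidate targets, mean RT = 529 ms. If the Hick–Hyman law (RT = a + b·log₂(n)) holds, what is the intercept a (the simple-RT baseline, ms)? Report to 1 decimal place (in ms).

b = (RT₂ − RT₁)/(log₂ n₂ − log₂ n₁) = (529 − 438)/(1.5850 − 1) = 155.566 ms/bit.
a = RT₁ − b·log₂ n₁ = 438 − 155.566 × 1 = 282.434 ms.

282.4 ms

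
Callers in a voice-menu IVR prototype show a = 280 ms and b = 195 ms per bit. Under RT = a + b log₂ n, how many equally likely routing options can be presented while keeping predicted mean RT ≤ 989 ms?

12

Set 280 + 195·log₂ n ≤ 989 → log₂ n ≤ (989 − 280)/195 = 3.6359.
So n ≤ 2^3.6359 = 12.431; the largest integer n is 12.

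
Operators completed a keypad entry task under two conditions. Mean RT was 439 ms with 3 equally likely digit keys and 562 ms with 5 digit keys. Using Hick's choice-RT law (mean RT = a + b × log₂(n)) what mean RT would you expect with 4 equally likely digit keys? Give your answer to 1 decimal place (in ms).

508.3 ms

RT is linear in log₂ n, so two points fix the line:
  b = (562 − 439) / (log₂ 5 − log₂ 3) = 123 / (2.3219 − 1.5850) = 166.901 ms/bit
  a = 439 − 166.901 × 1.5850 = 174.469 ms
Then RT(4) = 174.469 + 166.901 × log₂ 4 = 174.469 + 166.901 × 2 ≈ 508.270 ms.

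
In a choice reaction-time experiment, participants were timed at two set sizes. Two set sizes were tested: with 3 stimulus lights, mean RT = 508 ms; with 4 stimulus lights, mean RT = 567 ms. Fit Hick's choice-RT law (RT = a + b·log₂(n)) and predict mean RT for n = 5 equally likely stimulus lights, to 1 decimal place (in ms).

612.8 ms

Fit slope and intercept:
  b = (567 − 508) / (log₂ 4 − log₂ 3) = 59 / (2 − 1.5850) = 142.156 ms/bit
  a = 508 − 142.156 × 1.5850 = 282.688 ms
Then RT(5) = 282.688 + 142.156 × log₂ 5 = 282.688 + 142.156 × 2.3219 ≈ 612.764 ms.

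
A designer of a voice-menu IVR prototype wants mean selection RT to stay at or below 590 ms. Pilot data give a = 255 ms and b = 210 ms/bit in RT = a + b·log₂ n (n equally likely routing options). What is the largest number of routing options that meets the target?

Information budget: (590 − 255)/210 = 1.5952 bits, so n ≤ 2^1.5952 = 3.021 → at most 3.

3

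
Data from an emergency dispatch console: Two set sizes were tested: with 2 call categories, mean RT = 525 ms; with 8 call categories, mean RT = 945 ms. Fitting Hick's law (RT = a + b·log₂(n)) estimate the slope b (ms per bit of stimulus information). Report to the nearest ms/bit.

Slope: b = (945 − 525) / (log₂ 8 − log₂ 2) = 420/2.0000 = 210 ms/bit.

210 ms/bit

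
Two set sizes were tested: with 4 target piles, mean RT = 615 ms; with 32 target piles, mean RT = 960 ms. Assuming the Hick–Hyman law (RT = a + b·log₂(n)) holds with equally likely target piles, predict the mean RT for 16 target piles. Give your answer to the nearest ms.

Solve the two-equation system in a and b:
  b = (960 − 615) / (log₂ 32 − log₂ 4) = 345 / (5 − 2) = 115 ms/bit
  a = 615 − 115 × 2 = 385 ms
Then RT(16) = 385 + 115 × log₂ 16 = 385 + 115 × 4 ≈ 845.000 ms.

845 ms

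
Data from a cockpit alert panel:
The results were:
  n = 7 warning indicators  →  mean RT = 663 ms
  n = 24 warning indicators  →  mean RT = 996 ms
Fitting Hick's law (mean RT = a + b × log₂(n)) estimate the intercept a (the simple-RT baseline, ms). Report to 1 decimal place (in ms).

Slope: b = (996 − 663) / (log₂ 24 − log₂ 7) = 333/1.7776 = 187.330 ms/bit.
a = RT₁ − b·log₂ n₁ = 663 − 187.330 × 2.8074 = 137.097 ms.

137.1 ms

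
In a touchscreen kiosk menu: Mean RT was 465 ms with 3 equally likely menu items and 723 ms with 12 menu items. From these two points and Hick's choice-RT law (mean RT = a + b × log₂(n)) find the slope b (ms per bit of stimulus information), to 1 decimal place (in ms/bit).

129.0 ms/bit

Slope: b = (723 − 465) / (log₂ 12 − log₂ 3) = 258/2.0000 = 129.000 ms/bit.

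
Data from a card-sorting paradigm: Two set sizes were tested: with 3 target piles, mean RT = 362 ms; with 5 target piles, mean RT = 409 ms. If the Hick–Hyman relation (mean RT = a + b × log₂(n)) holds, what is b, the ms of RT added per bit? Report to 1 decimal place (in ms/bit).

63.8 ms/bit

b = (RT₂ − RT₁)/(log₂ n₂ − log₂ n₁) = (409 − 362)/(2.3219 − 1.5850) = 63.775 ms/bit.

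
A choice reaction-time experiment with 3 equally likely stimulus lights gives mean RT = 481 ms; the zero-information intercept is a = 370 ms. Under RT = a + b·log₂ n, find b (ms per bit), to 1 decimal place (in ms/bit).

log₂(3) = 1.5850 bits.
b = (RT − a)/log₂ n = (481 − 370) / 1.5850 = 70.033 ms/bit.

70.0 ms/bit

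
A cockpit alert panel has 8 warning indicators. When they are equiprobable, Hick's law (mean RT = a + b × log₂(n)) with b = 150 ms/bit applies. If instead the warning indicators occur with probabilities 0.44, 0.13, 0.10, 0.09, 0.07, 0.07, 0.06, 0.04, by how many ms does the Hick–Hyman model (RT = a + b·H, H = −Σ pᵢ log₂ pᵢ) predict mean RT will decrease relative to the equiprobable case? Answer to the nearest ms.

Equiprobable entropy H₀ = log₂ 8 = 3.0000 bits.
Skewed entropy H = −Σ pᵢ log₂ pᵢ = 2.5150 bits.
ΔRT = b·(H₀ − H) = 150 × 0.4850 = 72.74 ms.

73 ms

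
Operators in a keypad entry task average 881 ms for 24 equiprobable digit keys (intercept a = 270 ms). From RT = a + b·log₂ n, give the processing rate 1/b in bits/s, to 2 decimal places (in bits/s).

7.50 bits/s

b = (881 − 270)/log₂ 24 = 611/4.5850 = 133.262 ms per bit = 0.13326 s/bit; the reciprocal is 7.504 bits/s.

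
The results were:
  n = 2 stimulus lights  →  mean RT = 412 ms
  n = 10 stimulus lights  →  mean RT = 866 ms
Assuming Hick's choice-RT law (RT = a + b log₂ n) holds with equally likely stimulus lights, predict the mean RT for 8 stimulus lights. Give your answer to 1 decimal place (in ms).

803.1 ms

Solve the two-equation system in a and b:
  b = (866 − 412) / (log₂ 10 − log₂ 2) = 454 / (3.3219 − 1) = 195.527 ms/bit
  a = 412 − 195.527 × 1 = 216.473 ms
Then RT(8) = 216.473 + 195.527 × log₂ 8 = 216.473 + 195.527 × 3 ≈ 803.054 ms.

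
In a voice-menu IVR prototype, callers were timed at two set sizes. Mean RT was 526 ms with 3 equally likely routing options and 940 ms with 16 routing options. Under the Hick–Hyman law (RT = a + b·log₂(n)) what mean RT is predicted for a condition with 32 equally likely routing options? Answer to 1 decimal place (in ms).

With log₂ n on the abscissa the relation is linear; from the two conditions:
  b = (940 − 526) / (log₂ 16 − log₂ 3) = 414 / (4 − 1.5850) = 171.426 ms/bit
  a = 526 − 171.426 × 1.5850 = 254.296 ms
Then RT(32) = 254.296 + 171.426 × log₂ 32 = 254.296 + 171.426 × 5 ≈ 1111.426 ms.

1111.4 ms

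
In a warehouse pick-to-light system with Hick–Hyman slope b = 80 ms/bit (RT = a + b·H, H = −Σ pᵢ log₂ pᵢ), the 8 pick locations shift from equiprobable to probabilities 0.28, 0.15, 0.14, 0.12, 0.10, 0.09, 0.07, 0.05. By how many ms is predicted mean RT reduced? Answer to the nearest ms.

15 ms

The RT saving is b·ΔH. Equiprobable H₀ = log₂(8) = 3.0000 bits; with the given probabilities H = 2.8184 bits.
b·(H₀ − H) = 80 × (3.0000 − 2.8184) = 14.52 ms.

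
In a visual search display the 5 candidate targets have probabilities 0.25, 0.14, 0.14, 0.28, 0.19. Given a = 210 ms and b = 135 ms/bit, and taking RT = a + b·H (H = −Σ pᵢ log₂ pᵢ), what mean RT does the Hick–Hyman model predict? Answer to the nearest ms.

H = 0.25·log₂(1/0.25) + 0.14·log₂(1/0.14) + 0.14·log₂(1/0.14) + 0.28·log₂(1/0.28) + 0.19·log₂(1/0.19) = 2.2637 bits.
RT = 210 + 135 × 2.2637 = 515.60 ms.

516 ms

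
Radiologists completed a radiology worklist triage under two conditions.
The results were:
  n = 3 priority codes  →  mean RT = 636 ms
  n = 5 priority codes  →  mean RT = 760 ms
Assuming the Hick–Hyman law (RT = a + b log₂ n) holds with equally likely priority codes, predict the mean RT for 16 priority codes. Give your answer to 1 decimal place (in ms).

1042.3 ms

RT is linear in log₂ n, so two points fix the line:
  b = (760 − 636) / (log₂ 5 − log₂ 3) = 124 / (2.3219 − 1.5850) = 168.258 ms/bit
  a = 636 − 168.258 × 1.5850 = 369.318 ms
Then RT(16) = 369.318 + 168.258 × log₂ 16 = 369.318 + 168.258 × 4 ≈ 1042.348 ms.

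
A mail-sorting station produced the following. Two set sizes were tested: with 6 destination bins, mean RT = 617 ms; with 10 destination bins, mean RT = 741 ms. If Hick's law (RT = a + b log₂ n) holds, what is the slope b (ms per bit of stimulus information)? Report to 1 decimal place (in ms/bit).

168.3 ms/bit

Slope: b = (741 − 617) / (log₂ 10 − log₂ 6) = 124/0.7370 = 168.258 ms/bit.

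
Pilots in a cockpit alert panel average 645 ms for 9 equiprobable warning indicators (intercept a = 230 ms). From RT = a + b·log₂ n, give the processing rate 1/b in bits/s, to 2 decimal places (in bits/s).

b = (645 − 230)/log₂ 9 = 415/3.1699 = 130.918 ms per bit = 0.13092 s/bit; the reciprocal is 7.638 bits/s.

7.64 bits/s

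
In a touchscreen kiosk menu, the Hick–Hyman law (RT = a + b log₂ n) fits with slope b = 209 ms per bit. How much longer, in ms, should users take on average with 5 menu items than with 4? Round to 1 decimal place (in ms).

Only the slope matters, since a is common to both: ΔRT = b·log₂(n₂/n₁).
log₂(5) − log₂(4) = 2.3219 − 2 = 0.3219.
ΔRT = 209 × 0.3219 = 67.283 ms.

67.3 ms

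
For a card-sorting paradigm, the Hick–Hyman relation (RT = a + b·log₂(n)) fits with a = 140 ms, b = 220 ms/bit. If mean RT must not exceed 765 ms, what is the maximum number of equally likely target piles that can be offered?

7

Information budget: (765 − 140)/220 = 2.8409 bits, so n ≤ 2^2.8409 = 7.165 → at most 7.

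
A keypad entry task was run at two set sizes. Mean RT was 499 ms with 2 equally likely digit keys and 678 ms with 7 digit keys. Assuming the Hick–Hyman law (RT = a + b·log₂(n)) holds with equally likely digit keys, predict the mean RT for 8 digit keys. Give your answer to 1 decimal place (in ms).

697.1 ms

Solve the two-equation system in a and b:
  b = (678 − 499) / (log₂ 7 − log₂ 2) = 179 / (2.8074 − 1) = 99.040 ms/bit
  a = 499 − 99.040 × 1 = 399.960 ms
Then RT(8) = 399.960 + 99.040 × log₂ 8 = 399.960 + 99.040 × 3 ≈ 697.080 ms.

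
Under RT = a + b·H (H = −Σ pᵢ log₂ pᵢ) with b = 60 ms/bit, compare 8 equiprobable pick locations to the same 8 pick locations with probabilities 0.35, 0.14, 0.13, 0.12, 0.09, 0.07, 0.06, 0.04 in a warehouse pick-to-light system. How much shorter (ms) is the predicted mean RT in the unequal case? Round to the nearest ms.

19 ms

The RT saving is b·ΔH. Equiprobable H₀ = log₂(8) = 3.0000 bits; with the given probabilities H = 2.6874 bits.
b·(H₀ − H) = 60 × (3.0000 − 2.6874) = 18.75 ms.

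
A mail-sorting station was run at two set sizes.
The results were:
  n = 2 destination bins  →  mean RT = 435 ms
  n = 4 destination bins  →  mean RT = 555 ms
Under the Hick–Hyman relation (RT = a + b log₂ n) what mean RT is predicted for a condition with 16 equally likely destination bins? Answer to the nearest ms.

795 ms

Solve the two-equation system in a and b:
  b = (555 − 435) / (log₂ 4 − log₂ 2) = 120 / (2 − 1) = 120 ms/bit
  a = 435 − 120 × 1 = 315 ms
Then RT(16) = 315 + 120 × log₂ 16 = 315 + 120 × 4 ≈ 795.000 ms.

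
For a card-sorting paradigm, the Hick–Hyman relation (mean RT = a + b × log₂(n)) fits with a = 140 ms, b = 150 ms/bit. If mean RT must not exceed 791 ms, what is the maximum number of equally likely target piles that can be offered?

Set 140 + 150·log₂ n ≤ 791 → log₂ n ≤ (791 − 140)/150 = 4.3400.
So n ≤ 2^4.3400 = 20.252; the largest integer n is 20.

20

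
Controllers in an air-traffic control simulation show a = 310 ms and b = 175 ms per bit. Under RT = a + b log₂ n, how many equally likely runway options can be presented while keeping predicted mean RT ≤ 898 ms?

10

Information budget: (898 − 310)/175 = 3.3600 bits, so n ≤ 2^3.3600 = 10.267 → at most 10.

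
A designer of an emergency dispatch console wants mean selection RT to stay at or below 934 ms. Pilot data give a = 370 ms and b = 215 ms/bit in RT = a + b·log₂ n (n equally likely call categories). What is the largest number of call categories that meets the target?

6

Information budget: (934 − 370)/215 = 2.6233 bits, so n ≤ 2^2.6233 = 6.161 → at most 6.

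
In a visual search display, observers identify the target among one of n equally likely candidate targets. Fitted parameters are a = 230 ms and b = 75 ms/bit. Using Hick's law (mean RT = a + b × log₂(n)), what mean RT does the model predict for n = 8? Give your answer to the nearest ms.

455 ms

log₂(8) = 3 bits, so RT = 230 + 75 × 3 ≈ 455.000 ms.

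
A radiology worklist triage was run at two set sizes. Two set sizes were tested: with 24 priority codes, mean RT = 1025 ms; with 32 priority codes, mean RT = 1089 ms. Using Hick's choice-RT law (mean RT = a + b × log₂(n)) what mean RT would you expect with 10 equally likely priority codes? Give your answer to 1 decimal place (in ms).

Solve the two-equation system in a and b:
  b = (1089 − 1025) / (log₂ 32 − log₂ 24) = 64 / (5 − 4.5850) = 154.203 ms/bit
  a = 1025 − 154.203 × 4.5850 = 317.985 ms
Then RT(10) = 317.985 + 154.203 × log₂ 10 = 317.985 + 154.203 × 3.3219 ≈ 830.236 ms.

830.2 ms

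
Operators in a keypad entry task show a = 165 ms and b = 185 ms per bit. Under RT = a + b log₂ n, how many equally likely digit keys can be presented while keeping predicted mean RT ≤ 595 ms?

185·log₂ n ≤ 595 − 165 = 430, giving log₂ n ≤ 2.3243 and n ≤ 5.008. The largest whole number is 5.

5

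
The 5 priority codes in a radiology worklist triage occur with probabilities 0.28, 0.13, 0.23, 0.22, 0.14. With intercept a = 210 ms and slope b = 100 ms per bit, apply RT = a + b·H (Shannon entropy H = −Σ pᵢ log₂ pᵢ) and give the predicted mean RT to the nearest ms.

436 ms

Entropy contributions −pᵢ log₂ pᵢ: 0.5142, 0.3826, 0.4877, 0.4806, 0.3971; sum H = 2.2622 bits.
RT = a + bH = 210 + 100·2.2622 = 436.22 ms.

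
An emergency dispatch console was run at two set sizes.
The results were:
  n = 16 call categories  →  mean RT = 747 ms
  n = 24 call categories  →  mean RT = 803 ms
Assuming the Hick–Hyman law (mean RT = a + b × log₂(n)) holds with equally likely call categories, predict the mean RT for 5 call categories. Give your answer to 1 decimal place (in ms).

Solve the two-equation system in a and b:
  b = (803 − 747) / (log₂ 24 − log₂ 16) = 56 / (4.5850 − 4) = 95.733 ms/bit
  a = 747 − 95.733 × 4 = 364.069 ms
Then RT(5) = 364.069 + 95.733 × log₂ 5 = 364.069 + 95.733 × 2.3219 ≈ 586.354 ms.

586.4 ms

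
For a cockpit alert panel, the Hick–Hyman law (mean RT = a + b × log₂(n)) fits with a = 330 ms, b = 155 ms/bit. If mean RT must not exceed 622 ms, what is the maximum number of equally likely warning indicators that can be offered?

3

Information budget: (622 − 330)/155 = 1.8839 bits, so n ≤ 2^1.8839 = 3.691 → at most 3.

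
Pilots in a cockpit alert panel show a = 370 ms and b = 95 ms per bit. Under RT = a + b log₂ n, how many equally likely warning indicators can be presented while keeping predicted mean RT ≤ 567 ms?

4

Information budget: (567 − 370)/95 = 2.0737 bits, so n ≤ 2^2.0737 = 4.210 → at most 4.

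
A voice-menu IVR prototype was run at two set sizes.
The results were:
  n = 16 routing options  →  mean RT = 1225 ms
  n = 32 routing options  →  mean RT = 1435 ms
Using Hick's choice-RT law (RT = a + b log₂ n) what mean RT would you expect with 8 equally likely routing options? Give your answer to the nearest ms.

1015 ms

Solve the two-equation system in a and b:
  b = (1435 − 1225) / (log₂ 32 − log₂ 16) = 210 / (5 − 4) = 210 ms/bit
  a = 1225 − 210 × 4 = 385 ms
Then RT(8) = 385 + 210 × log₂ 8 = 385 + 210 × 3 ≈ 1015.000 ms.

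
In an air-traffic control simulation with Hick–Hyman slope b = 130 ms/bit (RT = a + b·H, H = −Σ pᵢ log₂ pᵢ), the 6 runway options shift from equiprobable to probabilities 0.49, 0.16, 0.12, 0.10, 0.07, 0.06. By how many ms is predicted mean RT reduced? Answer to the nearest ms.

58 ms

Equiprobable entropy H₀ = log₂ 6 = 2.5850 bits.
Skewed entropy H = −Σ pᵢ log₂ pᵢ = 2.1386 bits.
ΔRT = b·(H₀ − H) = 130 × 0.4463 = 58.02 ms.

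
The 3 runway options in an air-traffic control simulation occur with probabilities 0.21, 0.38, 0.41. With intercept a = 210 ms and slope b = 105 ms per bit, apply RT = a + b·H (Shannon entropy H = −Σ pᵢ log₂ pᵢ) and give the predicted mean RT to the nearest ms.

H = 0.21·log₂(1/0.21) + 0.38·log₂(1/0.38) + 0.41·log₂(1/0.41) = 1.5307 bits.
RT = 210 + 105 × 1.5307 = 370.72 ms.

371 ms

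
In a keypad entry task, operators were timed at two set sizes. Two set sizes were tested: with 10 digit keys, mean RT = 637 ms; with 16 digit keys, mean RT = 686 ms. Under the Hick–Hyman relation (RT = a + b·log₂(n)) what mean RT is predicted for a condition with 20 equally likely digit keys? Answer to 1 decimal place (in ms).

709.3 ms

RT is linear in log₂ n, so two points fix the line:
  b = (686 − 637) / (log₂ 16 − log₂ 10) = 49 / (4 − 3.3219) = 72.264 ms/bit
  a = 637 − 72.264 × 3.3219 = 396.945 ms
Then RT(20) = 396.945 + 72.264 × log₂ 20 = 396.945 + 72.264 × 4.3219 ≈ 709.264 ms.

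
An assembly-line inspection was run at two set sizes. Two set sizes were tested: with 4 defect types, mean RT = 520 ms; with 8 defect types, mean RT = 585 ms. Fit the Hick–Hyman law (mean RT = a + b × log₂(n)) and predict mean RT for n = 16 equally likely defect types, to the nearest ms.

Solve the two-equation system in a and b:
  b = (585 − 520) / (log₂ 8 − log₂ 4) = 65 / (3 − 2) = 65 ms/bit
  a = 520 − 65 × 2 = 390 ms
Then RT(16) = 390 + 65 × log₂ 16 = 390 + 65 × 4 ≈ 650.000 ms.

650 ms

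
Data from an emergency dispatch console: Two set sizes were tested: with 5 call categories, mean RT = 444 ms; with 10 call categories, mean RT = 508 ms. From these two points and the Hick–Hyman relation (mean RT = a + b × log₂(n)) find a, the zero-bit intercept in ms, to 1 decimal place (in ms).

295.4 ms

b = (RT₂ − RT₁)/(log₂ n₂ − log₂ n₁) = (508 − 444)/(3.3219 − 2.3219) = 64.000 ms/bit.
a = RT₁ − b·log₂ n₁ = 444 − 64.000 × 2.3219 = 295.397 ms.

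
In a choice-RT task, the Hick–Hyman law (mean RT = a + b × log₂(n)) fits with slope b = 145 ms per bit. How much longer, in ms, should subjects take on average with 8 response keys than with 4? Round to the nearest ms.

The intercept a cancels: ΔRT = b·(log₂ n₂ − log₂ n₁) = b·log₂(n₂/n₁).
log₂(8) − log₂(4) = log₂(8/4) = log₂(2) = 1.
ΔRT = 145 × 1.0000 = 145.000 ms.

145 ms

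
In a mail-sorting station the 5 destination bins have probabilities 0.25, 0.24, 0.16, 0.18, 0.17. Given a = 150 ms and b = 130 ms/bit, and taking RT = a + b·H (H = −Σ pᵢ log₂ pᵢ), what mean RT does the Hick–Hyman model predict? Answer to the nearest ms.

H = 0.25·log₂(1/0.25) + 0.24·log₂(1/0.24) + 0.16·log₂(1/0.16) + 0.18·log₂(1/0.18) + 0.17·log₂(1/0.17) = 2.2970 bits.
RT = 150 + 130 × 2.2970 = 448.62 ms.

449 ms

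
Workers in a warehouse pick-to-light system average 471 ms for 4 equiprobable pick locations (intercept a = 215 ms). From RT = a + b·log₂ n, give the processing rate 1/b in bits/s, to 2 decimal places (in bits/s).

b = (471 − 215)/log₂ 4 = 256/2 = 128.000 ms per bit = 0.12800 s/bit; the reciprocal is 7.812 bits/s.

7.81 bits/s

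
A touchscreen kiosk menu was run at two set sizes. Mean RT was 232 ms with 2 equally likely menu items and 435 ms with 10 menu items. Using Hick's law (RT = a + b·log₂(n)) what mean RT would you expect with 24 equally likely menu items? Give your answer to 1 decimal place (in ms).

545.4 ms

RT is linear in log₂ n, so two points fix the line:
  b = (435 − 232) / (log₂ 10 − log₂ 2) = 203 / (3.3219 − 1) = 87.427 ms/bit
  a = 232 − 87.427 × 1 = 144.573 ms
Then RT(24) = 144.573 + 87.427 × log₂ 24 = 144.573 + 87.427 × 4.5850 ≈ 545.424 ms.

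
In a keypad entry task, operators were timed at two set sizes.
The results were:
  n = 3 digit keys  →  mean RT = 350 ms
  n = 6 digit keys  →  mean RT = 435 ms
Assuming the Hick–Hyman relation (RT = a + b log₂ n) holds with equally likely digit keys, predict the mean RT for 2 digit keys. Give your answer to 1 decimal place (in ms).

300.3 ms

With log₂ n on the abscissa the relation is linear; from the two conditions:
  b = (435 − 350) / (log₂ 6 − log₂ 3) = 85 / (2.5850 − 1.5850) = 85.000 ms/bit
  a = 350 − 85.000 × 1.5850 = 215.278 ms
Then RT(2) = 215.278 + 85.000 × log₂ 2 = 215.278 + 85.000 × 1 ≈ 300.278 ms.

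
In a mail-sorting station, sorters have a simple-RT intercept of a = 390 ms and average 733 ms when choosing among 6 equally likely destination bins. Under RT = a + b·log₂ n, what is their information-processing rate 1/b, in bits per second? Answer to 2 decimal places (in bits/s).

b = (733 − 390)/log₂ 6 = 343/2.5850 = 132.691 ms per bit = 0.13269 s/bit; the reciprocal is 7.536 bits/s.

7.54 bits/s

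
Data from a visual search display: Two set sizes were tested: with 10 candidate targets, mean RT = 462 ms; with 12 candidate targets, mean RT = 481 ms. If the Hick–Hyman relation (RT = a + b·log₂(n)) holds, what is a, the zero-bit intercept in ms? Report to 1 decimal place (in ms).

Slope: b = (481 − 462) / (log₂ 12 − log₂ 10) = 19/0.2630 = 72.234 ms/bit.
Intercept: a = 462 − 72.234·log₂(10) = 222.044 ms.

222.0 ms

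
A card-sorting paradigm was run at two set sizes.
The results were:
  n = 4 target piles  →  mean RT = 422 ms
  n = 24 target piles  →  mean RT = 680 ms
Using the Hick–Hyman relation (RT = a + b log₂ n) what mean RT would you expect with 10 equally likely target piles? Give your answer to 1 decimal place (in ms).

553.9 ms

Solve the two-equation system in a and b:
  b = (680 − 422) / (log₂ 24 − log₂ 4) = 258 / (4.5850 − 2) = 99.808 ms/bit
  a = 422 − 99.808 × 2 = 222.384 ms
Then RT(10) = 222.384 + 99.808 × log₂ 10 = 222.384 + 99.808 × 3.3219 ≈ 553.939 ms.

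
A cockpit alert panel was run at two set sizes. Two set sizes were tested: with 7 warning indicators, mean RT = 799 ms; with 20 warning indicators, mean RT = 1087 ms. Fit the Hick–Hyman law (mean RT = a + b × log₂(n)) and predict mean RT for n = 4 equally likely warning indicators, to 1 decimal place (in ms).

645.5 ms

RT is linear in log₂ n, so two points fix the line:
  b = (1087 − 799) / (log₂ 20 − log₂ 7) = 288 / (4.3219 − 2.8074) = 190.153 ms/bit
  a = 799 − 190.153 × 2.8074 = 265.174 ms
Then RT(4) = 265.174 + 190.153 × log₂ 4 = 265.174 + 190.153 × 2 ≈ 645.479 ms.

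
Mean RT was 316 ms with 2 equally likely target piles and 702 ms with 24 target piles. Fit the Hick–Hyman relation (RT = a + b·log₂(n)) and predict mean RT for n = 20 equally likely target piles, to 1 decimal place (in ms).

673.7 ms

RT is linear in log₂ n, so two points fix the line:
  b = (702 − 316) / (log₂ 24 − log₂ 2) = 386 / (4.5850 − 1) = 107.672 ms/bit
  a = 316 − 107.672 × 1 = 208.328 ms
Then RT(20) = 208.328 + 107.672 × log₂ 20 = 208.328 + 107.672 × 4.3219 ≈ 673.679 ms.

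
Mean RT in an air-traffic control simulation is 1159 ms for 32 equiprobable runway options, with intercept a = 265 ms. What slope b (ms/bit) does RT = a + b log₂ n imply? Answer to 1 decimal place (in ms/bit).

log₂(32) = 5 bits.
b = (RT − a)/log₂ n = (1159 − 265) / 5 = 178.800 ms/bit.

178.8 ms/bit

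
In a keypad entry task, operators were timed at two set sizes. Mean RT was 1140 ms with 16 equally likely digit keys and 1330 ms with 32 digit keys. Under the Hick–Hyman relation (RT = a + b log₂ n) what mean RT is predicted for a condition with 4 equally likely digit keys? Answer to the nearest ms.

760 ms

Fit slope and intercept:
  b = (1330 − 1140) / (log₂ 32 − log₂ 16) = 190 / (5 − 4) = 190 ms/bit
  a = 1140 − 190 × 4 = 380 ms
Then RT(4) = 380 + 190 × log₂ 4 = 380 + 190 × 2 ≈ 760.000 ms.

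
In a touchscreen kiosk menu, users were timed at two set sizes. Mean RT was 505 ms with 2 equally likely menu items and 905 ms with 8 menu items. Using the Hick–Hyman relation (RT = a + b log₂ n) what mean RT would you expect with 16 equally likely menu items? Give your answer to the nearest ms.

RT is linear in log₂ n, so two points fix the line:
  b = (905 − 505) / (log₂ 8 − log₂ 2) = 400 / (3 − 1) = 200 ms/bit
  a = 505 − 200 × 1 = 305 ms
Then RT(16) = 305 + 200 × log₂ 16 = 305 + 200 × 4 ≈ 1105.000 ms.

1105 ms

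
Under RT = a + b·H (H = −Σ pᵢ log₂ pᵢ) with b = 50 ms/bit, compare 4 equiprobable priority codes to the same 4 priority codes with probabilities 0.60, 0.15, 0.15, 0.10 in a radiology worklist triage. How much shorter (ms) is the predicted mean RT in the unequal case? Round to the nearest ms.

20 ms

Equiprobable entropy H₀ = log₂ 4 = 2.0000 bits.
Skewed entropy H = −Σ pᵢ log₂ pᵢ = 1.5955 bits.
ΔRT = b·(H₀ − H) = 50 × 0.4045 = 20.23 ms.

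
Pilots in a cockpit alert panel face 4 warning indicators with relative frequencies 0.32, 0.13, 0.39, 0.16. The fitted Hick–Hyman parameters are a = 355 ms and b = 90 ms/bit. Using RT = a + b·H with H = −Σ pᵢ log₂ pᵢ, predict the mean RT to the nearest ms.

523 ms

H = 0.32·log₂(1/0.32) + 0.13·log₂(1/0.13) + 0.39·log₂(1/0.39) + 0.16·log₂(1/0.16) = 1.8615 bits.
RT = 355 + 90 × 1.8615 = 522.53 ms.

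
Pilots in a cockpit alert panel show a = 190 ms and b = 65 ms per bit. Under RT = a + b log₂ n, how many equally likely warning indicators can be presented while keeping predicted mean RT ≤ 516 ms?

Set 190 + 65·log₂ n ≤ 516 → log₂ n ≤ (516 − 190)/65 = 5.0154.
So n ≤ 2^5.0154 = 32.343; the largest integer n is 32.

32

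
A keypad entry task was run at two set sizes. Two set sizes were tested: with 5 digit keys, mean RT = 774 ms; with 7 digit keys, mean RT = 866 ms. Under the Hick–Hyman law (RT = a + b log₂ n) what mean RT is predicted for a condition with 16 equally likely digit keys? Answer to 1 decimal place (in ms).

1092.0 ms

Solve the two-equation system in a and b:
  b = (866 − 774) / (log₂ 7 − log₂ 5) = 92 / (2.8074 − 2.3219) = 189.524 ms/bit
  a = 774 − 189.524 × 2.3219 = 333.939 ms
Then RT(16) = 333.939 + 189.524 × log₂ 16 = 333.939 + 189.524 × 4 ≈ 1092.035 ms.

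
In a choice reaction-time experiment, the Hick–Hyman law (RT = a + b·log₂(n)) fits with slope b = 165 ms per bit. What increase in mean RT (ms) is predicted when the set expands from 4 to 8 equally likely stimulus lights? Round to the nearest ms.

165 ms

The intercept a cancels: ΔRT = b·(log₂ n₂ − log₂ n₁) = b·log₂(n₂/n₁).
log₂(8) − log₂(4) = log₂(8/4) = log₂(2) = 1.
ΔRT = 165 × 1.0000 = 165.000 ms.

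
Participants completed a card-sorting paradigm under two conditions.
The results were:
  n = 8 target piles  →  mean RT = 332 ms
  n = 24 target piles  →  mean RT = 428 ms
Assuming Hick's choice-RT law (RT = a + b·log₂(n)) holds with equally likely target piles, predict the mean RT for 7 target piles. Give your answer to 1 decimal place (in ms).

Solve the two-equation system in a and b:
  b = (428 − 332) / (log₂ 24 − log₂ 8) = 96 / (4.5850 − 3) = 60.569 ms/bit
  a = 332 − 60.569 × 3 = 150.292 ms
Then RT(7) = 150.292 + 60.569 × log₂ 7 = 150.292 + 60.569 × 2.8074 ≈ 320.332 ms.

320.3 ms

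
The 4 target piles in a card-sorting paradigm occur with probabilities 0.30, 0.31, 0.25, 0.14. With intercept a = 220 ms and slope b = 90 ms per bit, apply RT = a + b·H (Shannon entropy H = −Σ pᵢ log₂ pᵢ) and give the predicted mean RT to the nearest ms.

395 ms

H = 0.30·log₂(1/0.30) + 0.31·log₂(1/0.31) + 0.25·log₂(1/0.25) + 0.14·log₂(1/0.14) = 1.9420 bits.
RT = 220 + 90 × 1.9420 = 394.78 ms.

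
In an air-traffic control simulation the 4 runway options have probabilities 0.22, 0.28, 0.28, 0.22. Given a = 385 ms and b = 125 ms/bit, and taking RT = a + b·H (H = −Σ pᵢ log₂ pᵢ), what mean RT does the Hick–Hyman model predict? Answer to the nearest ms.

634 ms

Entropy contributions −pᵢ log₂ pᵢ: 0.4806, 0.5142, 0.5142, 0.4806; sum H = 1.9896 bits.
RT = a + bH = 385 + 125·1.9896 = 633.70 ms.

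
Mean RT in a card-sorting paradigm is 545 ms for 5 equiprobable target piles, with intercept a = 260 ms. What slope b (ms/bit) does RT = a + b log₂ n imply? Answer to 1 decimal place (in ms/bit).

5 alternatives carry log₂ 5 = 2.3219 bits; the choice cost is 545 − 260 = 285 ms, so b = 285/2.3219 = 122.743 ms/bit.

122.7 ms/bit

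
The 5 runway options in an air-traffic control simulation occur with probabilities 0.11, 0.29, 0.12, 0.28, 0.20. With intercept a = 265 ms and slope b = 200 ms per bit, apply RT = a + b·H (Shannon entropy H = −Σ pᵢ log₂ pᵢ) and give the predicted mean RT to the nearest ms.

708 ms

H = 0.11·log₂(1/0.11) + 0.29·log₂(1/0.29) + 0.12·log₂(1/0.12) + 0.28·log₂(1/0.28) + 0.20·log₂(1/0.20) = 2.2139 bits.
RT = 265 + 200 × 2.2139 = 707.77 ms.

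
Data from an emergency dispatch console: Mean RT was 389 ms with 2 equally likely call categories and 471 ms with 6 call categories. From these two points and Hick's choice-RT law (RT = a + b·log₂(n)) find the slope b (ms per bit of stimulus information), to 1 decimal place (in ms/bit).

51.7 ms/bit

The slope on a log₂ axis is (471 − 389) / (2.5850 − 1) = 51.736 ms/bit.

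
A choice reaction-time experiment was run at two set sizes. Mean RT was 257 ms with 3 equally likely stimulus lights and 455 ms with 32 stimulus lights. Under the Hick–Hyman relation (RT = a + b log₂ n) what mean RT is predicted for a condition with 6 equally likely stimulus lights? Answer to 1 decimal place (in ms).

Solve the two-equation system in a and b:
  b = (455 − 257) / (log₂ 32 − log₂ 3) = 198 / (5 − 1.5850) = 57.979 ms/bit
  a = 257 − 57.979 × 1.5850 = 165.106 ms
Then RT(6) = 165.106 + 57.979 × log₂ 6 = 165.106 + 57.979 × 2.5850 ≈ 314.979 ms.

315.0 ms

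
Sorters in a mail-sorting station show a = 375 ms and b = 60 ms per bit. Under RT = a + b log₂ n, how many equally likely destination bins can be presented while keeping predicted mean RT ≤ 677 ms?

32

60·log₂ n ≤ 677 − 375 = 302, giving log₂ n ≤ 5.0333 and n ≤ 32.748. The largest whole number is 32.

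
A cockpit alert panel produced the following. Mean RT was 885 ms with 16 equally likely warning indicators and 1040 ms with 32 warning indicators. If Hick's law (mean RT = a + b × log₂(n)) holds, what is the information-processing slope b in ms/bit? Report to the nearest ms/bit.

The slope on a log₂ axis is (1040 − 885) / (5 − 4) = 155 ms/bit.

155 ms/bit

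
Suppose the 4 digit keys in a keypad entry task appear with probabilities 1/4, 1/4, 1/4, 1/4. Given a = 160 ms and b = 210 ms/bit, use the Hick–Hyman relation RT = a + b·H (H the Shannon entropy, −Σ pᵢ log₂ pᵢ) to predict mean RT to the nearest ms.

580 ms

Each term −pᵢ log₂ pᵢ: 0.25·2 + 0.25·2 + 0.25·2 + 0.25·2; summed, H = 2.000 bits.
Mean RT = a + bH = 160 + 210·2.000 = 580.00 ms.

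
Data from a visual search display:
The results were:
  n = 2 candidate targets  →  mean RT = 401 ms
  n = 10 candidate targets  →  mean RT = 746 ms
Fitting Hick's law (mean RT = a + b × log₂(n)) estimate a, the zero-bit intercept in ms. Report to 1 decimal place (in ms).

252.4 ms

The slope on a log₂ axis is (746 − 401) / (3.3219 − 1) = 148.583 ms/bit.
Intercept: a = 401 − 148.583·log₂(2) = 252.417 ms.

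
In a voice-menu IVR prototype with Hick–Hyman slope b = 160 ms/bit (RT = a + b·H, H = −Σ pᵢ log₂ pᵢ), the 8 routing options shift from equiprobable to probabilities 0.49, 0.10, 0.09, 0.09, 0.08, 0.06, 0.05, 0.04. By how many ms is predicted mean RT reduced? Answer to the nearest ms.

96 ms

The RT saving is b·ΔH. Equiprobable H₀ = log₂(8) = 3.0000 bits; with the given probabilities H = 2.3987 bits.
b·(H₀ − H) = 160 × (3.0000 − 2.3987) = 96.21 ms.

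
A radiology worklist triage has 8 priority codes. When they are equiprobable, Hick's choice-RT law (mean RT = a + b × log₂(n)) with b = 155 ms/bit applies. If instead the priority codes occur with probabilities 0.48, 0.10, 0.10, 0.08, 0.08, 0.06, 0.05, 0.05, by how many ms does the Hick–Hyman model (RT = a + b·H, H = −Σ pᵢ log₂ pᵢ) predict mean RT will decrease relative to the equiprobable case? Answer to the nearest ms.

88 ms

Equiprobable entropy H₀ = log₂ 8 = 3.0000 bits.
Skewed entropy H = −Σ pᵢ log₂ pᵢ = 2.4314 bits.
ΔRT = b·(H₀ − H) = 155 × 0.5686 = 88.13 ms.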